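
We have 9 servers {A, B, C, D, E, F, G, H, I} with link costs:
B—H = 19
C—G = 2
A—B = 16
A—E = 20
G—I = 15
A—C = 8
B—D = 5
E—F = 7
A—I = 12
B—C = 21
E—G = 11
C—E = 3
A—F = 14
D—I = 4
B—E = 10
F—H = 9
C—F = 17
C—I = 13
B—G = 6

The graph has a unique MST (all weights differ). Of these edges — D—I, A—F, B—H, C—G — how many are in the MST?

Kruskal's algorithm — process edges by increasing weight (ties by edge label):
C—G (2): add — endpoints in different components.
C—E (3): add — endpoints in different components.
D—I (4): add — endpoints in different components.
B—D (5): add — endpoints in different components.
B—G (6): add — endpoints in different components.
E—F (7): add — endpoints in different components.
A—C (8): add — endpoints in different components.
F—H (9): add — endpoints in different components.
MST edge set: {C—G, C—E, D—I, B—D, B—G, E—F, A—C, F—H}.
Of the listed edges, {D—I, C—G} are in the MST → 2.

2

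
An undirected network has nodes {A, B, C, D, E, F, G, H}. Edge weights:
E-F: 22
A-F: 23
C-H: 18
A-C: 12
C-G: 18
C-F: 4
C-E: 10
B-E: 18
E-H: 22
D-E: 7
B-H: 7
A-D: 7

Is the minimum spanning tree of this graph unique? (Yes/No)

No

Kruskal: consider edges lightest-first.
C-F (4): add — endpoints in different components.
A-D (7): add — endpoints in different components.
B-H (7): add — endpoints in different components.
D-E (7): add — endpoints in different components.
C-E (10): add — endpoints in different components.
A-C (12): skip — A and C already connected.
B-E (18): add — endpoints in different components.
C-G (18): add — endpoints in different components.
Non-tree edge C-H has weight 18, equal to the heaviest edge on its tree cycle — swapping gives another MST of the same weight. Not unique.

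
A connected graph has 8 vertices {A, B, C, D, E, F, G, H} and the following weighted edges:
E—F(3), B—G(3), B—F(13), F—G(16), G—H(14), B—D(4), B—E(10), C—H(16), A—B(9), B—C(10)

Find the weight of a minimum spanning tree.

Grow the tree from D using Prim:
Step 1: cheapest edge leaving the tree is B—D (4); add B.
Step 2: cheapest edge leaving the tree is B—G (3); add G.
Step 3: cheapest edge leaving the tree is A—B (9); add A.
Step 4: cheapest edge leaving the tree is B—C (10); add C.
Step 5: cheapest edge leaving the tree is B—E (10); add E.
Step 6: cheapest edge leaving the tree is E—F (3); add F.
Step 7: cheapest edge leaving the tree is G—H (14); add H.
MST edges: B—D, B—G, A—B, B—C, B—E, E—F, G—H; total weight 4+3+9+10+10+3+14 = 53.

53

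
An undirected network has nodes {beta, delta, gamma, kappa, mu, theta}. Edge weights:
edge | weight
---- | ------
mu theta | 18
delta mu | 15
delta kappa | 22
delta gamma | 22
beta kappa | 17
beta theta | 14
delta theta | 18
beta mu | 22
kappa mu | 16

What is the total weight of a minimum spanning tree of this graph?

84

Kruskal's algorithm — process edges by increasing weight (ties by edge label):
beta theta (14): add. Components now {kappa} {mu} {beta,theta} {gamma} {delta}
delta mu (15): add. Components now {kappa} {delta,mu} {beta,theta} {gamma}
kappa mu (16): add. Components now {delta,kappa,mu} {beta,theta} {gamma}
beta kappa (17): add. Components now {beta,delta,kappa,mu,theta} {gamma}
delta theta (18): skip — theta and delta already connected.
mu theta (18): skip — mu and theta already connected.
beta mu (22): skip — mu and beta already connected.
delta gamma (22): add. Components now {beta,delta,gamma,kappa,mu,theta}
MST edges: beta theta, delta mu, kappa mu, beta kappa, delta gamma; total weight 14+15+16+17+22 = 84.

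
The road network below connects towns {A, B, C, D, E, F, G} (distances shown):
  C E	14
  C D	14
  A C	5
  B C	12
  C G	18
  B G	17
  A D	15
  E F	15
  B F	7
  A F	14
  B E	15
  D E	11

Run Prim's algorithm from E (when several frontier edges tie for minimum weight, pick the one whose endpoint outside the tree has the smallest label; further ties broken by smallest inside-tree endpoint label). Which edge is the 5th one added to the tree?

B-F

Prim's algorithm from E:
Step 1: frontier [D E 11, C E 14, B E 15, E F 15] → take D E (11); add D.
Step 2: frontier [C D 14, A D 15, C E 14, B E 15, E F 15] → take C D (14); add C.
Step 3: frontier [A C 5, B C 12, C G 18, A D 15, B E 15, E F 15] → take A C (5); add A.
Step 4: frontier [A F 14, B C 12, C G 18, B E 15, E F 15] → take B C (12); add B.
Step 5: frontier [A F 14, B F 7, B G 17, C G 18, E F 15] → take B F (7); add F.
Step 6: frontier [B G 17, C G 18] → take B G (17); add G.
The 5th edge added is B F.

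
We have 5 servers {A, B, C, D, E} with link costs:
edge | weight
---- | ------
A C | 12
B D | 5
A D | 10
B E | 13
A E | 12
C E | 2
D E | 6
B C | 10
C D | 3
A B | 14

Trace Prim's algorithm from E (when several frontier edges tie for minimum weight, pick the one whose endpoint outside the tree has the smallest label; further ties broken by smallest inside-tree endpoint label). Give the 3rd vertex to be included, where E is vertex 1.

Prim, starting at E.
Step 1: frontier [C E 2, D E 6, A E 12, B E 13] → take C E (2); add C.
Step 2: frontier [C D 3, B C 10, A C 12, D E 6, A E 12, B E 13] → take C D (3); add D.
Step 3: frontier [B C 10, A C 12, B D 5, A D 10, A E 12, B E 13] → take B D (5); add B.
Step 4: frontier [A B 14, A C 12, A D 10, A E 12] → take A D (10); add A.
Vertex order: E, C, D, B, A. The 3rd vertex is D.

D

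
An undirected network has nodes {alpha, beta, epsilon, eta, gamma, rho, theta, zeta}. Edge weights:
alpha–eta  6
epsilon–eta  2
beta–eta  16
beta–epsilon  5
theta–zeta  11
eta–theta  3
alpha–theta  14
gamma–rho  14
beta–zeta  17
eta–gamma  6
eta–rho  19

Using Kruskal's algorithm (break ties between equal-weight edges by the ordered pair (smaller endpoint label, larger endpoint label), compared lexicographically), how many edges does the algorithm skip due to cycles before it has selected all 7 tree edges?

1

Kruskal: consider edges lightest-first.
epsilon–eta (2): add — endpoints in different components.
eta–theta (3): add — endpoints in different components.
beta–epsilon (5): add — endpoints in different components.
alpha–eta (6): add — endpoints in different components.
eta–gamma (6): add — endpoints in different components.
theta–zeta (11): add — endpoints in different components.
alpha–theta (14): skip — theta and alpha already connected.
gamma–rho (14): add — endpoints in different components.
Edges rejected before the tree was complete: 1.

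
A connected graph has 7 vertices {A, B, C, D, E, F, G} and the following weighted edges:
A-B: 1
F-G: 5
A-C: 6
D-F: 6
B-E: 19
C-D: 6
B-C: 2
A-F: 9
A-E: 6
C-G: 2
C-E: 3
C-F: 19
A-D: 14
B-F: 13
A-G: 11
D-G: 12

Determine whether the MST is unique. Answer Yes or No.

Kruskal's algorithm — process edges by increasing weight (ties by edge label):
A-B (1): add. Components now {A,B} {C} {D} {E} {F} {G}
B-C (2): add. Components now {A,B,C} {D} {E} {F} {G}
C-G (2): add. Components now {A,B,C,G} {D} {E} {F}
C-E (3): add. Components now {A,B,C,E,G} {D} {F}
F-G (5): add. Components now {A,B,C,E,F,G} {D}
A-C (6): skip — A and C already connected.
A-E (6): skip — A and E already connected.
C-D (6): add. Components now {A,B,C,D,E,F,G}
Non-tree edge D-F has weight 6, equal to the heaviest edge on its tree cycle — swapping gives another MST of the same weight. Not unique.

No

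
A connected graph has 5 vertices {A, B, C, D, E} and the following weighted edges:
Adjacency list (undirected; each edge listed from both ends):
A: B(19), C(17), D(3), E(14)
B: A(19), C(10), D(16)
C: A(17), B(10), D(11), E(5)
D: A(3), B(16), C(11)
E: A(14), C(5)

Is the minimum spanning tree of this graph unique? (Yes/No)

Sort edges by weight, then run Kruskal:
A D (3): add. Components now {A,D} {B} {C} {E}
C E (5): add. Components now {A,D} {B} {C,E}
B C (10): add. Components now {A,D} {B,C,E}
C D (11): add. Components now {A,B,C,D,E}
Every non-tree edge has weight strictly greater than the heaviest edge on the tree path between its endpoints, so the MST is unique.

Yes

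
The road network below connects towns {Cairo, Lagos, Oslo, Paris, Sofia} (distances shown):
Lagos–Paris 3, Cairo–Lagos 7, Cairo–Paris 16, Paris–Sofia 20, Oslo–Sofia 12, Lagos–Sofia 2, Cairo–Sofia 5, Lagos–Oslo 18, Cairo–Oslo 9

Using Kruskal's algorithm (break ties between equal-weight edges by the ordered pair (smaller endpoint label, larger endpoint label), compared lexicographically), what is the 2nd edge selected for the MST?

Kruskal's algorithm — process edges by increasing weight (ties by edge label):
Lagos–Sofia (2): add — endpoints in different components.
Lagos–Paris (3): add — endpoints in different components.
Cairo–Sofia (5): add — endpoints in different components.
Cairo–Lagos (7): skip — Lagos and Cairo already connected.
Cairo–Oslo (9): add — endpoints in different components.
The 2nd edge added is Lagos–Paris.

Lagos-Paris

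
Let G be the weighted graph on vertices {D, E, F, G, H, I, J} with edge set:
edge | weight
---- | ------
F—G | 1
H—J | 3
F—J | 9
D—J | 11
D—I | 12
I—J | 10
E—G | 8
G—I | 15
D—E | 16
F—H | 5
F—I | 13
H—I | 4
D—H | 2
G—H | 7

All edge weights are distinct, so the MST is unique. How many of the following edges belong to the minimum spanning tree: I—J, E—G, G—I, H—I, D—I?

Kruskal: consider edges lightest-first.
F—G (1): add — endpoints in different components.
D—H (2): add — endpoints in different components.
H—J (3): add — endpoints in different components.
H—I (4): add — endpoints in different components.
F—H (5): add — endpoints in different components.
G—H (7): skip — G and H already connected.
E—G (8): add — endpoints in different components.
MST edge set: {F—G, D—H, H—J, H—I, F—H, E—G}.
Of the listed edges, {E—G, H—I} are in the MST → 2.

2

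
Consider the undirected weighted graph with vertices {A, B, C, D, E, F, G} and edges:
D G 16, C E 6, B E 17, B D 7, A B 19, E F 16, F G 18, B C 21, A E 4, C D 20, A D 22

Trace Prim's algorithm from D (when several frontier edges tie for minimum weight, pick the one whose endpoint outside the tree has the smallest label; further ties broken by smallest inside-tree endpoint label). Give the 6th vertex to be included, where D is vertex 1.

C

Prim's algorithm from D:
Step 1: cheapest edge leaving the tree is B D (7); add B.
Step 2: cheapest edge leaving the tree is D G (16); add G.
Step 3: cheapest edge leaving the tree is B E (17); add E.
Step 4: cheapest edge leaving the tree is A E (4); add A.
Step 5: cheapest edge leaving the tree is C E (6); add C.
Step 6: cheapest edge leaving the tree is E F (16); add F.
Vertex order: D, B, G, E, A, C, F. The 6th vertex is C.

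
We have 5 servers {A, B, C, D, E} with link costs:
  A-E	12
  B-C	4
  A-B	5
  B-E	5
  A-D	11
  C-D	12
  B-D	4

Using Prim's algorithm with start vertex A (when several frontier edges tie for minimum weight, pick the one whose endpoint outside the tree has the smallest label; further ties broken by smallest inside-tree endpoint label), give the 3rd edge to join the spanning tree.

Prim's algorithm from A:
Step 1: frontier [A-B 5, A-D 11, A-E 12] → take A-B (5); add B.
Step 2: frontier [A-D 11, A-E 12, B-C 4, B-D 4, B-E 5] → take B-C (4); add C.
Step 3: frontier [A-D 11, A-E 12, B-D 4, B-E 5, C-D 12] → take B-D (4); add D.
Step 4: frontier [A-E 12, B-E 5] → take B-E (5); add E.
The 3rd edge added is B-D.

B-D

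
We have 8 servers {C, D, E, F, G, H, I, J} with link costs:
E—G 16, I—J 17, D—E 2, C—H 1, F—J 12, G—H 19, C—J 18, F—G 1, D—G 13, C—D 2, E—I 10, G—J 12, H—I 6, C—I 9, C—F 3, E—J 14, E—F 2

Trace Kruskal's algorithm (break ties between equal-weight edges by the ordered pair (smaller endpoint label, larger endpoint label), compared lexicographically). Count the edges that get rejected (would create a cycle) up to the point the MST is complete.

3

Sort edges by weight, then run Kruskal:
C—H (1): add — endpoints in different components.
F—G (1): add — endpoints in different components.
C—D (2): add — endpoints in different components.
D—E (2): add — endpoints in different components.
E—F (2): add — endpoints in different components.
C—F (3): skip — C and F already connected.
H—I (6): add — endpoints in different components.
C—I (9): skip — C and I already connected.
E—I (10): skip — E and I already connected.
F—J (12): add — endpoints in different components.
Edges rejected before the tree was complete: 3.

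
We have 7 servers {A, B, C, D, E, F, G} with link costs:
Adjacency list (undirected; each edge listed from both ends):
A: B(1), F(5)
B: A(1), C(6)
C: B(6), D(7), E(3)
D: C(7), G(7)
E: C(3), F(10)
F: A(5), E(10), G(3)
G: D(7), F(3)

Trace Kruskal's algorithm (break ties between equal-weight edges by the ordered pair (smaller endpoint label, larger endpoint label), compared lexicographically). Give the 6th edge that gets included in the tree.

C-D

Kruskal's algorithm — process edges by increasing weight (ties by edge label):
A–B (1): add — endpoints in different components.
C–E (3): add — endpoints in different components.
F–G (3): add — endpoints in different components.
A–F (5): add — endpoints in different components.
B–C (6): add — endpoints in different components.
C–D (7): add — endpoints in different components.
The 6th edge added is C–D.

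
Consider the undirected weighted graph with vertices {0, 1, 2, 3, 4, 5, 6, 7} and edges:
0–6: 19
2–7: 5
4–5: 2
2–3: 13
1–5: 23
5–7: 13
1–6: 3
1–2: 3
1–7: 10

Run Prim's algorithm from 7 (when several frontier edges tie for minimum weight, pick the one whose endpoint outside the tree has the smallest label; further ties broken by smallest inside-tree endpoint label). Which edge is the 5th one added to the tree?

5-7

Prim's algorithm from 7:
Step 1: frontier [2–7 5, 1–7 10, 5–7 13] → take 2–7 (5); add 2.
Step 2: frontier [1–2 3, 2–3 13, 1–7 10, 5–7 13] → take 1–2 (3); add 1.
Step 3: frontier [1–6 3, 1–5 23, 2–3 13, 5–7 13] → take 1–6 (3); add 6.
Step 4: frontier [1–5 23, 2–3 13, 0–6 19, 5–7 13] → take 2–3 (13); add 3.
Step 5: frontier [1–5 23, 0–6 19, 5–7 13] → take 5–7 (13); add 5.
Step 6: frontier [4–5 2, 0–6 19] → take 4–5 (2); add 4.
Step 7: frontier [0–6 19] → take 0–6 (19); add 0.
The 5th edge added is 5–7.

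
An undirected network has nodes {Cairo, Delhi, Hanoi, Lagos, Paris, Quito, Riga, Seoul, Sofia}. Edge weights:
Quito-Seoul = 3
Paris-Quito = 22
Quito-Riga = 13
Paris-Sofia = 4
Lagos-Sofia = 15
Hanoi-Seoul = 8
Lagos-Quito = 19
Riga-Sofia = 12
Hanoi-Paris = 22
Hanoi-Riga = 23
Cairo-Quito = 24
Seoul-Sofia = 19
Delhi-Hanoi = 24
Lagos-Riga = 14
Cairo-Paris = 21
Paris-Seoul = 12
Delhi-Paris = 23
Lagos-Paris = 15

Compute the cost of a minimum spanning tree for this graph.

97

Prim's algorithm from Sofia:
Step 1: cheapest edge leaving the tree is Paris-Sofia (4); add Paris.
Step 2: cheapest edge leaving the tree is Riga-Sofia (12); add Riga.
Step 3: cheapest edge leaving the tree is Paris-Seoul (12); add Seoul.
Step 4: cheapest edge leaving the tree is Quito-Seoul (3); add Quito.
Step 5: cheapest edge leaving the tree is Hanoi-Seoul (8); add Hanoi.
Step 6: cheapest edge leaving the tree is Lagos-Riga (14); add Lagos.
Step 7: cheapest edge leaving the tree is Cairo-Paris (21); add Cairo.
Step 8: cheapest edge leaving the tree is Delhi-Paris (23); add Delhi.
MST edges: Paris-Sofia, Riga-Sofia, Paris-Seoul, Quito-Seoul, Hanoi-Seoul, Lagos-Riga, Cairo-Paris, Delhi-Paris; total weight 4+12+12+3+8+14+21+23 = 97.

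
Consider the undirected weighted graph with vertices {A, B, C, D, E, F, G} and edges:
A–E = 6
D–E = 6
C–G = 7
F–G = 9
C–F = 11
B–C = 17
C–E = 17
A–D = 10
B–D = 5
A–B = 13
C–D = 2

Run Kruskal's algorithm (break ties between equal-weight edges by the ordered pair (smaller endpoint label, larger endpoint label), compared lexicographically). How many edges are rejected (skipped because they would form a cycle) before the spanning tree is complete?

0

Sort edges by weight, then run Kruskal:
C–D (2): add. Components now {A} {B} {C,D} {E} {F} {G}
B–D (5): add. Components now {A} {B,C,D} {E} {F} {G}
A–E (6): add. Components now {A,E} {B,C,D} {F} {G}
D–E (6): add. Components now {A,B,C,D,E} {F} {G}
C–G (7): add. Components now {A,B,C,D,E,G} {F}
F–G (9): add. Components now {A,B,C,D,E,F,G}
Edges rejected before the tree was complete: 0.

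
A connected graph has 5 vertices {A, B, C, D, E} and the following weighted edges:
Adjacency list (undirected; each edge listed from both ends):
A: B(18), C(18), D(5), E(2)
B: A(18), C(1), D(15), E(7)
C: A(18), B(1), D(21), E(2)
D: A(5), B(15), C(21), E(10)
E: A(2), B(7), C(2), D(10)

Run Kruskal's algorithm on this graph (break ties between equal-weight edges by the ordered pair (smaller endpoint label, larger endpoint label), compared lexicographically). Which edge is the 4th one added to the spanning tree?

Kruskal: consider edges lightest-first.
B—C (1): add — endpoints in different components.
A—E (2): add — endpoints in different components.
C—E (2): add — endpoints in different components.
A—D (5): add — endpoints in different components.
The 4th edge added is A—D.

A-D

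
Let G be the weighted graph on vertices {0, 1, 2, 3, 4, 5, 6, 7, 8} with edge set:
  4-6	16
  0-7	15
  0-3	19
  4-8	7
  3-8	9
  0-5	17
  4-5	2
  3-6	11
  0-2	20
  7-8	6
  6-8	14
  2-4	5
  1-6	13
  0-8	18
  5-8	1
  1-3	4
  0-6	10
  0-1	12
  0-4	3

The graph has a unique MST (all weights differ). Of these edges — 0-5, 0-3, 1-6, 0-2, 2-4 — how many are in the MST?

Kruskal's algorithm — process edges by increasing weight (ties by edge label):
5-8 (1): add — endpoints in different components.
4-5 (2): add — endpoints in different components.
0-4 (3): add — endpoints in different components.
1-3 (4): add — endpoints in different components.
2-4 (5): add — endpoints in different components.
7-8 (6): add — endpoints in different components.
4-8 (7): skip — 4 and 8 already connected.
3-8 (9): add — endpoints in different components.
0-6 (10): add — endpoints in different components.
MST edge set: {5-8, 4-5, 0-4, 1-3, 2-4, 7-8, 3-8, 0-6}.
Of the listed edges, {2-4} are in the MST → 1.

1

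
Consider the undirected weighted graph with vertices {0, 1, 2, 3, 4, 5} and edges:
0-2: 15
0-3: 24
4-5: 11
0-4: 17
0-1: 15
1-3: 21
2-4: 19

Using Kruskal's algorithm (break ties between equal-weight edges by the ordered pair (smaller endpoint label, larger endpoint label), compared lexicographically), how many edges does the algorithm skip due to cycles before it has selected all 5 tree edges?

Kruskal: consider edges lightest-first.
4-5 (11): add — endpoints in different components.
0-1 (15): add — endpoints in different components.
0-2 (15): add — endpoints in different components.
0-4 (17): add — endpoints in different components.
2-4 (19): skip — 2 and 4 already connected.
1-3 (21): add — endpoints in different components.
Edges rejected before the tree was complete: 1.

1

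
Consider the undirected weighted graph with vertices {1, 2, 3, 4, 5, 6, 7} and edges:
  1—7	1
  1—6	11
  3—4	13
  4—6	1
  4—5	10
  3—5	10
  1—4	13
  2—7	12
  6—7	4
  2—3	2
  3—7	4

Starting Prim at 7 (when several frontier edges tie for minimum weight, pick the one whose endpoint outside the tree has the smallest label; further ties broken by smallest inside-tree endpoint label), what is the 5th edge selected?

4-6

Prim's algorithm from 7:
Step 1: cheapest edge leaving the tree is 1—7 (1); add 1.
Step 2: cheapest edge leaving the tree is 3—7 (4); add 3.
Step 3: cheapest edge leaving the tree is 2—3 (2); add 2.
Step 4: cheapest edge leaving the tree is 6—7 (4); add 6.
Step 5: cheapest edge leaving the tree is 4—6 (1); add 4.
Step 6: cheapest edge leaving the tree is 3—5 (10); add 5.
The 5th edge added is 4—6.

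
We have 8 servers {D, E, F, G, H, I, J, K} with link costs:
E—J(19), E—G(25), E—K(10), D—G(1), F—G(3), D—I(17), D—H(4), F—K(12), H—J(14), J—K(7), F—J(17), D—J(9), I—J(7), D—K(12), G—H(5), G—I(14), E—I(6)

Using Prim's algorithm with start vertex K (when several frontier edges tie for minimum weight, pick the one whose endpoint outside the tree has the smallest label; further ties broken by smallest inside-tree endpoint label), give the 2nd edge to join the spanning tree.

Prim, starting at K.
Step 1: cheapest edge leaving the tree is J—K (7); add J.
Step 2: cheapest edge leaving the tree is I—J (7); add I.
Step 3: cheapest edge leaving the tree is E—I (6); add E.
Step 4: cheapest edge leaving the tree is D—J (9); add D.
Step 5: cheapest edge leaving the tree is D—G (1); add G.
Step 6: cheapest edge leaving the tree is F—G (3); add F.
Step 7: cheapest edge leaving the tree is D—H (4); add H.
The 2nd edge added is I—J.

I-J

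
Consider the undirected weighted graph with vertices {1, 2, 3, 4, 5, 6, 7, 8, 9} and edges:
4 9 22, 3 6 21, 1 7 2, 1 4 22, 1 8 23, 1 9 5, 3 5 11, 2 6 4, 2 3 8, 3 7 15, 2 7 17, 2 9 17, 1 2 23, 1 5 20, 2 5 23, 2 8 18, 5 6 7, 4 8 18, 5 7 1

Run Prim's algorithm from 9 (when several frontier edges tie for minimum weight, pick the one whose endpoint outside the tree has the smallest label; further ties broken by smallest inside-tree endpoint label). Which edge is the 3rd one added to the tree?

Grow the tree from 9 using Prim:
Step 1: cheapest edge leaving the tree is 1 9 (5); add 1.
Step 2: cheapest edge leaving the tree is 1 7 (2); add 7.
Step 3: cheapest edge leaving the tree is 5 7 (1); add 5.
Step 4: cheapest edge leaving the tree is 5 6 (7); add 6.
Step 5: cheapest edge leaving the tree is 2 6 (4); add 2.
Step 6: cheapest edge leaving the tree is 2 3 (8); add 3.
Step 7: cheapest edge leaving the tree is 2 8 (18); add 8.
Step 8: cheapest edge leaving the tree is 4 8 (18); add 4.
The 3rd edge added is 5 7.

5-7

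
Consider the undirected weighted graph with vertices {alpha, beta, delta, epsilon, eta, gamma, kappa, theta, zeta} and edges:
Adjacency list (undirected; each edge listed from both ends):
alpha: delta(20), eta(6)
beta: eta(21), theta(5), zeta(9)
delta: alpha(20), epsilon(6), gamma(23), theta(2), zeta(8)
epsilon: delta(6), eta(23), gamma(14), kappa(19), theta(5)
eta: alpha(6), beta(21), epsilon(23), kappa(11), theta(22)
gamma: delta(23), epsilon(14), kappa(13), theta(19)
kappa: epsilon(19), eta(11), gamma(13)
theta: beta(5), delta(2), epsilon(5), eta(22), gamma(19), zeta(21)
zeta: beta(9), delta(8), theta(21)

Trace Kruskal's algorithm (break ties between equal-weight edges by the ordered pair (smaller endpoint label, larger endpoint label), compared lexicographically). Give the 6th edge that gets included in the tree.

Kruskal: consider edges lightest-first.
delta-theta (2): add — endpoints in different components.
beta-theta (5): add — endpoints in different components.
epsilon-theta (5): add — endpoints in different components.
alpha-eta (6): add — endpoints in different components.
delta-epsilon (6): skip — epsilon and delta already connected.
delta-zeta (8): add — endpoints in different components.
beta-zeta (9): skip — zeta and beta already connected.
eta-kappa (11): add — endpoints in different components.
gamma-kappa (13): add — endpoints in different components.
epsilon-gamma (14): add — endpoints in different components.
The 6th edge added is eta-kappa.

eta-kappa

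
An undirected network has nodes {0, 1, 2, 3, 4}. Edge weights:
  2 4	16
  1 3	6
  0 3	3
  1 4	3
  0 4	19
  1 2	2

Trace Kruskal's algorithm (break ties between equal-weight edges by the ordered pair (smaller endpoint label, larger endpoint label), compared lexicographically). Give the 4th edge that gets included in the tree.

1-3

Sort edges by weight, then run Kruskal:
1 2 (2): add. Components now {0} {1,2} {3} {4}
0 3 (3): add. Components now {0,3} {1,2} {4}
1 4 (3): add. Components now {0,3} {1,2,4}
1 3 (6): add. Components now {0,1,2,3,4}
The 4th edge added is 1 3.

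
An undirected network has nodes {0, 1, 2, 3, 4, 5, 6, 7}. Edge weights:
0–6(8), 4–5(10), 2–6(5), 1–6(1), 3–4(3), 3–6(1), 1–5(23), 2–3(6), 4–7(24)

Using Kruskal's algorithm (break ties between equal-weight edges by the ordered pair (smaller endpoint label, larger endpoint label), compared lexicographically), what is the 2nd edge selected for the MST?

Kruskal's algorithm — process edges by increasing weight (ties by edge label):
1–6 (1): add — endpoints in different components.
3–6 (1): add — endpoints in different components.
3–4 (3): add — endpoints in different components.
2–6 (5): add — endpoints in different components.
2–3 (6): skip — 2 and 3 already connected.
0–6 (8): add — endpoints in different components.
4–5 (10): add — endpoints in different components.
1–5 (23): skip — 1 and 5 already connected.
4–7 (24): add — endpoints in different components.
The 2nd edge added is 3–6.

3-6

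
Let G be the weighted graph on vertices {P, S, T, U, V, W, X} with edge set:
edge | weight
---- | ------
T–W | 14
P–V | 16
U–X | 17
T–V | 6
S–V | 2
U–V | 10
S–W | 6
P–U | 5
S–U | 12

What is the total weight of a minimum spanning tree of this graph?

Kruskal: consider edges lightest-first.
S–V (2): add — endpoints in different components.
P–U (5): add — endpoints in different components.
S–W (6): add — endpoints in different components.
T–V (6): add — endpoints in different components.
U–V (10): add — endpoints in different components.
S–U (12): skip — S and U already connected.
T–W (14): skip — W and T already connected.
P–V (16): skip — V and P already connected.
U–X (17): add — endpoints in different components.
MST edges: S–V, P–U, S–W, T–V, U–V, U–X; total weight 2+5+6+6+10+17 = 46.

46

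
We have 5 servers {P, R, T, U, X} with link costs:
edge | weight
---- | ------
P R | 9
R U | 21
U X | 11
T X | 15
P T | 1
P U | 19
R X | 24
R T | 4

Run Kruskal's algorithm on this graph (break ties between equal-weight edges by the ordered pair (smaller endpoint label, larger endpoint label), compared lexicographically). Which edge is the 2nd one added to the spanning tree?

R-T

Kruskal's algorithm — process edges by increasing weight (ties by edge label):
P T (1): add. Components now {X} {P,T} {R} {U}
R T (4): add. Components now {X} {P,R,T} {U}
P R (9): skip — R and P already connected.
U X (11): add. Components now {U,X} {P,R,T}
T X (15): add. Components now {P,R,T,U,X}
The 2nd edge added is R T.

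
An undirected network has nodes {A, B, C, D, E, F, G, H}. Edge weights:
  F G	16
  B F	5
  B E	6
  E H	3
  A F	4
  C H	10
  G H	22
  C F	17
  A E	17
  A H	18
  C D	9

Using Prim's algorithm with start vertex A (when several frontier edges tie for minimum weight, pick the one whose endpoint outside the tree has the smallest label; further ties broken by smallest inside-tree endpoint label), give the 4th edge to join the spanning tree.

E-H

Grow the tree from A using Prim:
Step 1: cheapest edge leaving the tree is A F (4); add F.
Step 2: cheapest edge leaving the tree is B F (5); add B.
Step 3: cheapest edge leaving the tree is B E (6); add E.
Step 4: cheapest edge leaving the tree is E H (3); add H.
Step 5: cheapest edge leaving the tree is C H (10); add C.
Step 6: cheapest edge leaving the tree is C D (9); add D.
Step 7: cheapest edge leaving the tree is F G (16); add G.
The 4th edge added is E H.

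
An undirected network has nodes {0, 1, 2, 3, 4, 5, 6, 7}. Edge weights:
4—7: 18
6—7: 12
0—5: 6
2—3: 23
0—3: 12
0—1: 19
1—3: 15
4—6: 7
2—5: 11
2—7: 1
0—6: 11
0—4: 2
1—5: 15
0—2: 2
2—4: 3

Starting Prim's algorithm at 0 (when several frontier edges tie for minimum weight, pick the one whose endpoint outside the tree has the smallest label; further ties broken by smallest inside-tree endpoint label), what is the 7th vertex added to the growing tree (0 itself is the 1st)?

3

Prim, starting at 0.
Step 1: cheapest edge leaving the tree is 0—2 (2); add 2.
Step 2: cheapest edge leaving the tree is 2—7 (1); add 7.
Step 3: cheapest edge leaving the tree is 0—4 (2); add 4.
Step 4: cheapest edge leaving the tree is 0—5 (6); add 5.
Step 5: cheapest edge leaving the tree is 4—6 (7); add 6.
Step 6: cheapest edge leaving the tree is 0—3 (12); add 3.
Step 7: cheapest edge leaving the tree is 1—3 (15); add 1.
Vertex order: 0, 2, 7, 4, 5, 6, 3, 1. The 7th vertex is 3.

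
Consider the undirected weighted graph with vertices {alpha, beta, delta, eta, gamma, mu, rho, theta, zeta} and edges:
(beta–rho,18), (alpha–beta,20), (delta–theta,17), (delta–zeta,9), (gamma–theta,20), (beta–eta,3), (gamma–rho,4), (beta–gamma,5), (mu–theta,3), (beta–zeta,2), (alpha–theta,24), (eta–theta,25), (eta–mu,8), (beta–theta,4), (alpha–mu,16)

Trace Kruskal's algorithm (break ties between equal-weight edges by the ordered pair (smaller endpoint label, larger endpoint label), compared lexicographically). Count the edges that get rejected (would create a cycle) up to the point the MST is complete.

Sort edges by weight, then run Kruskal:
beta–zeta (2): add — endpoints in different components.
beta–eta (3): add — endpoints in different components.
mu–theta (3): add — endpoints in different components.
beta–theta (4): add — endpoints in different components.
gamma–rho (4): add — endpoints in different components.
beta–gamma (5): add — endpoints in different components.
eta–mu (8): skip — eta and mu already connected.
delta–zeta (9): add — endpoints in different components.
alpha–mu (16): add — endpoints in different components.
Edges rejected before the tree was complete: 1.

1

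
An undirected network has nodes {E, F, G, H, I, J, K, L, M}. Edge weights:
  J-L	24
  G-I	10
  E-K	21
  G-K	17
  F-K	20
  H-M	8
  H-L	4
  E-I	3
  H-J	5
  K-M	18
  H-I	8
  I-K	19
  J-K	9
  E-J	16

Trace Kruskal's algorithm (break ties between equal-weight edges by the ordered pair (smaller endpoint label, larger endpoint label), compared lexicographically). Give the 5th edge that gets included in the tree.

Kruskal: consider edges lightest-first.
E-I (3): add — endpoints in different components.
H-L (4): add — endpoints in different components.
H-J (5): add — endpoints in different components.
H-I (8): add — endpoints in different components.
H-M (8): add — endpoints in different components.
J-K (9): add — endpoints in different components.
G-I (10): add — endpoints in different components.
E-J (16): skip — E and J already connected.
G-K (17): skip — G and K already connected.
K-M (18): skip — K and M already connected.
I-K (19): skip — I and K already connected.
F-K (20): add — endpoints in different components.
The 5th edge added is H-M.

H-M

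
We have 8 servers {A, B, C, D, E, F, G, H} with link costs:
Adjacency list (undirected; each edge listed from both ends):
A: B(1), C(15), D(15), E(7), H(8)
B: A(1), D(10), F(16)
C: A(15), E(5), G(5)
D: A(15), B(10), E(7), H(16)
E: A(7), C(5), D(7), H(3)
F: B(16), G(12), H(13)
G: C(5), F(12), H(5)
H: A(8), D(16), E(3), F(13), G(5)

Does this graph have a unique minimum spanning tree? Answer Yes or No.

No

Kruskal's algorithm — process edges by increasing weight (ties by edge label):
A-B (1): add — endpoints in different components.
E-H (3): add — endpoints in different components.
C-E (5): add — endpoints in different components.
C-G (5): add — endpoints in different components.
G-H (5): skip — G and H already connected.
A-E (7): add — endpoints in different components.
D-E (7): add — endpoints in different components.
A-H (8): skip — A and H already connected.
B-D (10): skip — B and D already connected.
F-G (12): add — endpoints in different components.
Non-tree edge G-H has weight 5, equal to the heaviest edge on its tree cycle — swapping gives another MST of the same weight. Not unique.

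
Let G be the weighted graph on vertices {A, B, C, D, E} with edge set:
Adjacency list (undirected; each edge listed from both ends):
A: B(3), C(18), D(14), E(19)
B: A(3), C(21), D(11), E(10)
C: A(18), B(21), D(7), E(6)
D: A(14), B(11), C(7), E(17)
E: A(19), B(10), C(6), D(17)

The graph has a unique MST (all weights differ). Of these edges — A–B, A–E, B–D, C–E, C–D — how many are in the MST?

3

Kruskal: consider edges lightest-first.
A–B (3): add. Components now {A,B} {C} {D} {E}
C–E (6): add. Components now {A,B} {C,E} {D}
C–D (7): add. Components now {A,B} {C,D,E}
B–E (10): add. Components now {A,B,C,D,E}
MST edge set: {A–B, C–E, C–D, B–E}.
Of the listed edges, {A–B, C–E, C–D} are in the MST → 3.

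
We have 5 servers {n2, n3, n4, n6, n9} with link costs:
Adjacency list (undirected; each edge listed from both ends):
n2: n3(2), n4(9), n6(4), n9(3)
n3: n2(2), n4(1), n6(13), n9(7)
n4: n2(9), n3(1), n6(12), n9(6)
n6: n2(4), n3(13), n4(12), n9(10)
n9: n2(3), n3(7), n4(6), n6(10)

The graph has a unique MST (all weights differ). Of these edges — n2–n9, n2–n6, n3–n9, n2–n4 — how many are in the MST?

Kruskal: consider edges lightest-first.
n3–n4 (1): add — endpoints in different components.
n2–n3 (2): add — endpoints in different components.
n2–n9 (3): add — endpoints in different components.
n2–n6 (4): add — endpoints in different components.
MST edge set: {n3–n4, n2–n3, n2–n9, n2–n6}.
Of the listed edges, {n2–n9, n2–n6} are in the MST → 2.

2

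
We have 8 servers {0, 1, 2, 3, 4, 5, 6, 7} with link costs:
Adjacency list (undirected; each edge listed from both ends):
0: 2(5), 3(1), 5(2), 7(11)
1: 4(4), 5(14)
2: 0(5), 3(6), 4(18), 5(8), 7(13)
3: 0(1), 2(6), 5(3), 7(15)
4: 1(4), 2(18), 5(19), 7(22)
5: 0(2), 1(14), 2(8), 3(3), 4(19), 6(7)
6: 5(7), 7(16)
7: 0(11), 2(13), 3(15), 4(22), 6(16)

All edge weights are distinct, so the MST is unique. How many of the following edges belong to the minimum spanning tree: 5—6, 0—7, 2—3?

2

Kruskal's algorithm — process edges by increasing weight (ties by edge label):
0—3 (1): add — endpoints in different components.
0—5 (2): add — endpoints in different components.
3—5 (3): skip — 3 and 5 already connected.
1—4 (4): add — endpoints in different components.
0—2 (5): add — endpoints in different components.
2—3 (6): skip — 2 and 3 already connected.
5—6 (7): add — endpoints in different components.
2—5 (8): skip — 2 and 5 already connected.
0—7 (11): add — endpoints in different components.
2—7 (13): skip — 2 and 7 already connected.
1—5 (14): add — endpoints in different components.
MST edge set: {0—3, 0—5, 1—4, 0—2, 5—6, 0—7, 1—5}.
Of the listed edges, {5—6, 0—7} are in the MST → 2.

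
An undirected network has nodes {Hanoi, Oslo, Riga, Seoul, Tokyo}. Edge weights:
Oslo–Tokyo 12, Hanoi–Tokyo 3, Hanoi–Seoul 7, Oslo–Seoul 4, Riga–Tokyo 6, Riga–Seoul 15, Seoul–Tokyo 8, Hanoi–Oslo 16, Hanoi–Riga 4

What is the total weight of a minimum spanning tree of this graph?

Grow the tree from Seoul using Prim:
Step 1: frontier [Oslo–Seoul 4, Hanoi–Seoul 7, Seoul–Tokyo 8, Riga–Seoul 15] → take Oslo–Seoul (4); add Oslo.
Step 2: frontier [Oslo–Tokyo 12, Hanoi–Oslo 16, Hanoi–Seoul 7, Seoul–Tokyo 8, Riga–Seoul 15] → take Hanoi–Seoul (7); add Hanoi.
Step 3: frontier [Hanoi–Tokyo 3, Hanoi–Riga 4, Oslo–Tokyo 12, Seoul–Tokyo 8, Riga–Seoul 15] → take Hanoi–Tokyo (3); add Tokyo.
Step 4: frontier [Hanoi–Riga 4, Riga–Seoul 15, Riga–Tokyo 6] → take Hanoi–Riga (4); add Riga.
MST edges: Oslo–Seoul, Hanoi–Seoul, Hanoi–Tokyo, Hanoi–Riga; total weight 4+7+3+4 = 18.

18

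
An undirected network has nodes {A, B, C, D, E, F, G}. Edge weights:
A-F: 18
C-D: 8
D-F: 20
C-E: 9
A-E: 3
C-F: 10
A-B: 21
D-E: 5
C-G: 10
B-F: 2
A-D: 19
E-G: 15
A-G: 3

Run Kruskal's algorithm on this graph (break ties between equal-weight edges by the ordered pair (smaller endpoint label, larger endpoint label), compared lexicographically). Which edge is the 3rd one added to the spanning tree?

Sort edges by weight, then run Kruskal:
B-F (2): add. Components now {A} {B,F} {C} {D} {E} {G}
A-E (3): add. Components now {A,E} {B,F} {C} {D} {G}
A-G (3): add. Components now {A,E,G} {B,F} {C} {D}
D-E (5): add. Components now {A,D,E,G} {B,F} {C}
C-D (8): add. Components now {A,C,D,E,G} {B,F}
C-E (9): skip — C and E already connected.
C-F (10): add. Components now {A,B,C,D,E,F,G}
The 3rd edge added is A-G.

A-G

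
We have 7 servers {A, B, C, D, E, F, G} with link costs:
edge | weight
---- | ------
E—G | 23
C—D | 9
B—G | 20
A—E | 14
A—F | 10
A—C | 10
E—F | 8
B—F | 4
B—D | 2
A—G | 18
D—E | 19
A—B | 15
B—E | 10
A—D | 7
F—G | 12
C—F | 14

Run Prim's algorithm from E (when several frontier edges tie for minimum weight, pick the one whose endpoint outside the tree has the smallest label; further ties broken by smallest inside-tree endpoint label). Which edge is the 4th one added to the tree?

A-D

Prim's algorithm from E:
Step 1: cheapest edge leaving the tree is E—F (8); add F.
Step 2: cheapest edge leaving the tree is B—F (4); add B.
Step 3: cheapest edge leaving the tree is B—D (2); add D.
Step 4: cheapest edge leaving the tree is A—D (7); add A.
Step 5: cheapest edge leaving the tree is C—D (9); add C.
Step 6: cheapest edge leaving the tree is F—G (12); add G.
The 4th edge added is A—D.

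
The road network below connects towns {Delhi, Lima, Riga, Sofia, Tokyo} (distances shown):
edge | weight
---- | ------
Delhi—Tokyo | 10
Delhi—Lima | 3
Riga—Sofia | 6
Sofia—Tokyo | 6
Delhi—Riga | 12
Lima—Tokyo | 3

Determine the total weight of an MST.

Kruskal's algorithm — process edges by increasing weight (ties by edge label):
Delhi—Lima (3): add — endpoints in different components.
Lima—Tokyo (3): add — endpoints in different components.
Riga—Sofia (6): add — endpoints in different components.
Sofia—Tokyo (6): add — endpoints in different components.
MST edges: Delhi—Lima, Lima—Tokyo, Riga—Sofia, Sofia—Tokyo; total weight 3+3+6+6 = 18.

18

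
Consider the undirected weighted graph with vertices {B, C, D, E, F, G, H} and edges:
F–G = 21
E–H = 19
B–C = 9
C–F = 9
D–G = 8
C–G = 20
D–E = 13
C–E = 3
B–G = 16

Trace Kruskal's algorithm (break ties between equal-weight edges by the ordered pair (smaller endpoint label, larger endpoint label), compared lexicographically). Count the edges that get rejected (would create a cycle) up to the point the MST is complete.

1

Sort edges by weight, then run Kruskal:
C–E (3): add. Components now {B} {C,E} {D} {F} {G} {H}
D–G (8): add. Components now {B} {C,E} {D,G} {F} {H}
B–C (9): add. Components now {B,C,E} {D,G} {F} {H}
C–F (9): add. Components now {B,C,E,F} {D,G} {H}
D–E (13): add. Components now {B,C,D,E,F,G} {H}
B–G (16): skip — B and G already connected.
E–H (19): add. Components now {B,C,D,E,F,G,H}
Edges rejected before the tree was complete: 1.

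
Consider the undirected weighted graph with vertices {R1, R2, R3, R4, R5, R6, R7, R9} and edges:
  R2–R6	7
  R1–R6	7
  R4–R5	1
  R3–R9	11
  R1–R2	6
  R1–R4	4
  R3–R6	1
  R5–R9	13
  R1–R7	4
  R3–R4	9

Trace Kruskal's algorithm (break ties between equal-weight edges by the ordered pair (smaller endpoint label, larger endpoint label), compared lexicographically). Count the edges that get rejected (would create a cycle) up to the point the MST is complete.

2

Kruskal: consider edges lightest-first.
R3–R6 (1): add — endpoints in different components.
R4–R5 (1): add — endpoints in different components.
R1–R4 (4): add — endpoints in different components.
R1–R7 (4): add — endpoints in different components.
R1–R2 (6): add — endpoints in different components.
R1–R6 (7): add — endpoints in different components.
R2–R6 (7): skip — R6 and R2 already connected.
R3–R4 (9): skip — R4 and R3 already connected.
R3–R9 (11): add — endpoints in different components.
Edges rejected before the tree was complete: 2.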